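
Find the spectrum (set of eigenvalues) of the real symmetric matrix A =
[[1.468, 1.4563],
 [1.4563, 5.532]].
sigma(A) ≈ {1, 6}

A is real symmetric, so its spectrum consists of real eigenvalues. Expanding the characteristic polynomial of the displayed matrix gives
  det(λ I - A) = p(λ) = λ^2 + (-7)λ + (6).
Solving p(λ) = 0 yields eigenvalues ≈ 1, 6. (A is shown rounded to 4 decimals, so these recover the underlying integer eigenvalues to within that precision.)
Verification: the trace of A = 7 equals the sum of eigenvalues 7, and det(A) ≈ 6.0002 matches the eigenvalue product 6.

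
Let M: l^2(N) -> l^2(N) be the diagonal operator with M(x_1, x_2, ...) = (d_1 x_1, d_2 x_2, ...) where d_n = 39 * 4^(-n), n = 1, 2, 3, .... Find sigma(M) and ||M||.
sigma(M) = {39 * 4^(-n) : n ≥ 1} ∪ {0}; ||M|| = 39/4

A bounded diagonal operator on l^2 with diagonal entries d_n has spectrum equal to the closure of {d_n : n ≥ 1}: every d_n is an eigenvalue (with eigenvector e_n), so {d_n} ⊂ sigma(M); the spectrum is closed, so its closure is too; and for lambda not in the closure, (M - lambda I) has bounded inverse (the diagonal entries 1/(d_n - lambda) are bounded). For our sequence d_n = 39 * 4^(-n), n = 1, 2, 3, ...:
  - {d_n} = {39 * 4^(-n) : n ≥ 1}; the only limit point is 0
  - closure = {39 * 4^(-n) : n ≥ 1} ∪ {0}
For the norm: a diagonal operator has ||M|| = sup_n |d_n|. Here d_n = 39 * 4^(-n) is positive and decreasing, so sup_n |d_n| = d_1 = 39/4. So ||M|| = 39/4.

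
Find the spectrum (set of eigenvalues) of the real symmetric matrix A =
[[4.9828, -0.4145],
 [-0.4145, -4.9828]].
sigma(A) ≈ {-5, 5}

A is real symmetric, so its spectrum consists of real eigenvalues. Expanding the characteristic polynomial of the displayed matrix gives
  det(λ I - A) = p(λ) = λ^2 + (0)λ + (-25).
Solving p(λ) = 0 yields eigenvalues ≈ -5, 5. (A is shown rounded to 4 decimals, so these recover the underlying integer eigenvalues to within that precision.)
Verification: the trace of A = 0 equals the sum of eigenvalues 0, and det(A) ≈ -25.0001 matches the eigenvalue product -25.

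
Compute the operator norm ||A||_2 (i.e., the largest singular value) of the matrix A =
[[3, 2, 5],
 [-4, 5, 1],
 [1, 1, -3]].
||A||_2 ≈ 6.7199 (= sqrt(largest eigenvalue of A^T A))

||A||_2 = sigma_max(A) = sqrt(lambda_max(A^T A)). Form the symmetric matrix M = A^T A =
[[26, -13, 8],
 [-13, 30, 12],
 [8, 12, 35]].
Its characteristic polynomial (trace, sum of principal 2x2 minors, determinant of M give the coefficients) is
  p(λ) = det(λ I - M) = λ^3 - 91λ^2 + 2363λ - 13225.
No integer candidate from the rational root theorem (±divisors of 13225) is a root, so the roots are irrational. The cubic discriminant is Δ = 63789376 > 0, so there are three distinct real roots. p(7) = -800 and p(8) = 367 have opposite signs, so a root lies in (7, 8); Newton's method refines it to λ ≈ 7.6726. p(38) = 37 and p(39) = -160 have opposite signs, so a root lies in (38, 39); Newton's method refines it to λ ≈ 38.1705. p(45) = -40 and p(46) = 253 have opposite signs, so a root lies in (45, 46); Newton's method refines it to λ ≈ 45.1569. Check (Vieta): the three roots sum to 91, matching tr M = 91.
So the eigenvalues of A^T A are ≈ 7.6726, 38.1705, 45.1569 (all ≥ 0, as they must be for A^T A). The largest is λ_max ≈ 45.1569, hence ||A||_2 = sqrt(λ_max) ≈ 6.7199.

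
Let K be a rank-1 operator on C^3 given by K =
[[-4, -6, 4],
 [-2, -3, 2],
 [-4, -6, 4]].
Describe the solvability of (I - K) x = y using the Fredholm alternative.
(I - K) is invertible (det(I - K) = 4 ≠ 0), so for every y in C^3 the equation (I - K) x = y has a unique solution.

K has rank 1, so it is an outer product K = u v^T: every row of K is a multiple of one row vector. Reading off the entries, u = (-2, -1, -2) and v = (2, 3, -2) (row i of K equals u_i·v^T). A rank-one matrix u v^T satisfies K u = u (v·u) and kills the (2)-dimensional subspace v^⊥, so its characteristic polynomial is lambda^2 (lambda - v·u) with v·u = tr K = -3. Hence the eigenvalues of I - K are 1 (multiplicity 2) and 1 - (-3) = 4, so det(I - K) = 4. (Direct check: I - K =
[[5, 6, -4],
 [2, 4, -2],
 [4, 6, -3]]
has determinant 4.) The finite-dimensional Fredholm alternative says: either (I - K) is invertible, or ker(I - K) ≠ {0} and then range(I - K) = ker((I - K)^*)^⊥, with dim ker(I - K) = dim ker((I - K)^*). Since det(I - K) ≠ 0, 1 is not an eigenvalue of K and ker(I - K) = {0}, so we are in the first case: for every y there is a unique x = (I - K)^(-1) y. Explicitly, by the Sherman–Morrison formula, (I - u v^T)^(-1) = I + u v^T/(1 - v·u), i.e. (I - K)^(-1) = I + K/(4).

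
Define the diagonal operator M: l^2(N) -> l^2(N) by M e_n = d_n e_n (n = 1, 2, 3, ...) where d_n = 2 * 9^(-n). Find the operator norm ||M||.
||M|| = 2/9 (attained at n = 1)

For M diagonal, ||M|| = sup_n |d_n|. The sequence d_n = 2 * 9^(-n) is positive and strictly decreasing (ratio 9^(-1) < 1), so the supremum is d_1 = 2/9. Hence ||M|| = 2/9.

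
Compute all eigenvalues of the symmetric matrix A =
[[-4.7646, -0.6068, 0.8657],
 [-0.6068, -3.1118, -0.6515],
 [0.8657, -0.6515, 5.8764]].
sigma(A) ≈ {-5, -3, 6}

A is real symmetric, so its spectrum consists of real eigenvalues. Expanding the characteristic polynomial of the displayed matrix gives
  det(λ I - A) = p(λ) = λ^3 + (2)λ^2 + (-33)λ + (-90.0015).
Solving p(λ) = 0 yields eigenvalues ≈ -5, -3, 6. (A is shown rounded to 4 decimals, so these recover the underlying integer eigenvalues to within that precision.)
Verification: the trace of A = -2 equals the sum of eigenvalues -2, and det(A) ≈ 90.0015 matches the eigenvalue product 90.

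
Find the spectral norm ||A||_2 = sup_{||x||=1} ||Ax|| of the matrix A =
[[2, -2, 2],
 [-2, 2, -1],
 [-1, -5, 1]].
||A||_2 ≈ 6.1345 (= sqrt(largest eigenvalue of A^T A))

||A||_2 = sigma_max(A) = sqrt(lambda_max(A^T A)). Form the symmetric matrix M = A^T A =
[[9, -3, 5],
 [-3, 33, -11],
 [5, -11, 6]].
Its characteristic polynomial (trace, sum of principal 2x2 minors, determinant of M give the coefficients) is
  p(λ) = det(λ I - M) = λ^3 - 48λ^2 + 394λ - 144.
No integer candidate from the rational root theorem (±divisors of 144) is a root, so the roots are irrational. The cubic discriminant is Δ = 97770848 > 0, so there are three distinct real roots. p(0) = -144 and p(1) = 203 have opposite signs, so a root lies in (0, 1); Newton's method refines it to λ ≈ 0.3832. p(9) = 243 and p(10) = -4 have opposite signs, so a root lies in (9, 10); Newton's method refines it to λ ≈ 9.9849. p(37) = -625 and p(38) = 388 have opposite signs, so a root lies in (37, 38); Newton's method refines it to λ ≈ 37.6318. Check (Vieta): the three roots sum to 48, matching tr M = 48.
So the eigenvalues of A^T A are ≈ 0.3832, 9.9849, 37.6318 (all ≥ 0, as they must be for A^T A). The largest is λ_max ≈ 37.6318, hence ||A||_2 = sqrt(λ_max) ≈ 6.1345.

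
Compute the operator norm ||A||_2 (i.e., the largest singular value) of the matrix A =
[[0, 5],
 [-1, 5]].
||A||_2 = sqrt((51 + sqrt(2501))/2) ≈ 7.1067 (= sqrt(largest eigenvalue of A^T A))

||A||_2 = sigma_max(A) = sqrt(lambda_max(A^T A)). Form the symmetric matrix M = A^T A =
[[1, -5],
 [-5, 50]].
Its characteristic polynomial (trace, determinant of M give the coefficients) is
  p(λ) = det(λ I - M) = λ^2 - 51λ + 25.
For λ^2 - 51λ + 25 the discriminant is 2501. It is nonnegative but not a perfect square, so the roots are real and irrational: λ = (51 ± sqrt(2501))/2 ≈ 50.505, 0.495.
So the eigenvalues of A^T A are ≈ 0.495, 50.505 (all ≥ 0, as they must be for A^T A). The largest is λ_max = (51 + sqrt(2501))/2 ≈ 50.505, hence ||A||_2 = sqrt(λ_max) = sqrt((51 + sqrt(2501))/2) ≈ 7.1067.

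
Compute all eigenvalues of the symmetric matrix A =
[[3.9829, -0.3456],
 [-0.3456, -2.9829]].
sigma(A) ≈ {-3, 4}

A is real symmetric, so its spectrum consists of real eigenvalues. Expanding the characteristic polynomial of the displayed matrix gives
  det(λ I - A) = p(λ) = λ^2 + (-1)λ + (-12).
Solving p(λ) = 0 yields eigenvalues ≈ -3, 4. (A is shown rounded to 4 decimals, so these recover the underlying integer eigenvalues to within that precision.)
Verification: the trace of A = 1 equals the sum of eigenvalues 1, and det(A) ≈ -12.0000 matches the eigenvalue product -12.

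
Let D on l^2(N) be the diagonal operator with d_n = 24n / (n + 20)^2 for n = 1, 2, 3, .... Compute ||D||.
||D|| = 3/10 (attained at n = 20)

For D diagonal, ||D|| = sup_n |d_n|. Treat f(x) = 24x / (x + 20)^2 for real x > 0. By the quotient rule, f'(x) = 24(20 - x)/(x + 20)^3, which is positive for x < 20 and negative for x > 20. So f has a unique maximum at x = 20, and since 20 is a positive integer, the supremum over n ≥ 1 is attained at n = 20: d_20 = 24·20/(20 + 20)^2 = 24·20/1600 = 3/10. Hence ||D|| = 3/10.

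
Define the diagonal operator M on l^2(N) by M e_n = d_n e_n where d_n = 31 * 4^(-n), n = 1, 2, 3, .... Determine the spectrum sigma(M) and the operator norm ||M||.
sigma(M) = {31 * 4^(-n) : n ≥ 1} ∪ {0}; ||M|| = 31/4

A bounded diagonal operator on l^2 with diagonal entries d_n has spectrum equal to the closure of {d_n : n ≥ 1}: every d_n is an eigenvalue (with eigenvector e_n), so {d_n} ⊂ sigma(M); the spectrum is closed, so its closure is too; and for lambda not in the closure, (M - lambda I) has bounded inverse (the diagonal entries 1/(d_n - lambda) are bounded). For our sequence d_n = 31 * 4^(-n), n = 1, 2, 3, ...:
  - {d_n} = {31 * 4^(-n) : n ≥ 1}; the only limit point is 0
  - closure = {31 * 4^(-n) : n ≥ 1} ∪ {0}
For the norm: a diagonal operator has ||M|| = sup_n |d_n|. Here d_n = 31 * 4^(-n) is positive and decreasing, so sup_n |d_n| = d_1 = 31/4. So ||M|| = 31/4.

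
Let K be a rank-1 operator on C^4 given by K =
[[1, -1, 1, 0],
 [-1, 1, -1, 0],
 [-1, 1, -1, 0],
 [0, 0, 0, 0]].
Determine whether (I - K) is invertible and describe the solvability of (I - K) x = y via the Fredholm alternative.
(I - K) is singular (det(I - K) = 0, i.e. 1 ∈ sigma(K)). (I - K) x = y is solvable iff y ⊥ ker((I - K)^*) = span{(1, -1, 1, 0)}, i.e. iff y_1 - y_2 + y_3 = 0. When solvable, the solutions are x = y + c·(1, -1, -1, 0), c arbitrary (ker(I - K) = span{(1, -1, -1, 0)}, dimension 1).

K has rank 1, so it is an outer product K = u v^T: every row of K is a multiple of one row vector. Reading off the entries, u = (1, -1, -1, 0) and v = (1, -1, 1, 0) (row i of K equals u_i·v^T). A rank-one matrix u v^T satisfies K u = u (v·u) and kills the (3)-dimensional subspace v^⊥, so its characteristic polynomial is lambda^3 (lambda - v·u) with v·u = tr K = 1. Hence the eigenvalues of I - K are 1 (multiplicity 3) and 1 - (1) = 0, so det(I - K) = 0. (Direct check: I - K =
[[0, 1, -1, 0],
 [1, 0, 1, 0],
 [1, -1, 2, 0],
 [0, 0, 0, 1]]
has determinant 0.) So 1 is an eigenvalue of K and (I - K) is not invertible. The finite-dimensional Fredholm alternative says: either (I - K) is invertible, or ker(I - K) ≠ {0} and then range(I - K) = ker((I - K)^*)^⊥, with dim ker(I - K) = dim ker((I - K)^*). We are in the second case, so we need both kernels. Kernel of I - K: (I - K) u = u - u (v·u) = u - u = 0, so ker(I - K) = span{u} = span{(1, -1, -1, 0)} (it is exactly 1-dimensional because rank(I - K) = 3). Kernel of the adjoint: K is real, so (I - K)^* = I - K^T = I - v u^T, and (I - v u^T) v = v - v (u·v) = 0; hence ker((I - K)^*) = span{v} = span{(1, -1, 1, 0)}. Therefore (I - K) x = y is solvable iff <y, v> = 0, i.e. iff y_1 - y_2 + y_3 = 0. When this holds, K y = u (v·y) = 0, so (I - K) y = y and x = y is a particular solution; the full solution set is the line x = y + c·u = y + c·(1, -1, -1, 0), c ∈ C.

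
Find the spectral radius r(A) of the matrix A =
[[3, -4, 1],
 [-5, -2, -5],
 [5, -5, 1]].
r(A) ≈ 8.7389

The eigenvalues of A are the roots of its characteristic polynomial. With M = A (coefficients from the trace, the sum of principal 2x2 minors, and det A):
  p(λ) = det(λ I - M) = λ^3 - 2λ^2 - 55λ - 34.
No integer candidate from the rational root theorem (±divisors of 34) is a root, so the roots are irrational. The cubic discriminant is Δ = 577980 > 0, so there are three distinct real roots. p(-7) = -90 and p(-6) = 8 have opposite signs, so a root lies in (-7, -6); Newton's method refines it to λ ≈ -6.1012. p(-1) = 18 and p(0) = -34 have opposite signs, so a root lies in (-1, 0); Newton's method refines it to λ ≈ -0.6377. p(8) = -90 and p(9) = 38 have opposite signs, so a root lies in (8, 9); Newton's method refines it to λ ≈ 8.7389. Check (Vieta): the three roots sum to 2, matching tr M = 2.
Thus the eigenvalues (to 4 decimals) are -6.1012 (modulus 6.1012); -0.6377 (modulus 0.6377); 8.7389 (modulus 8.7389). The spectral radius is the largest modulus: r(A) ≈ 8.7389. (Cross-check: r(A) ≤ ||A||_2 ≈ 9.5483; equality holds whenever A is normal, though it can also hold for some non-normal A.)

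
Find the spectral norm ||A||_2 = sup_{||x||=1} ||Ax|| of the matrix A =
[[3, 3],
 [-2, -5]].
||A||_2 = sqrt((47 + sqrt(1885))/2) ≈ 6.7237 (= sqrt(largest eigenvalue of A^T A))

||A||_2 = sigma_max(A) = sqrt(lambda_max(A^T A)). Form the symmetric matrix M = A^T A =
[[13, 19],
 [19, 34]].
Its characteristic polynomial (trace, determinant of M give the coefficients) is
  p(λ) = det(λ I - M) = λ^2 - 47λ + 81.
For λ^2 - 47λ + 81 the discriminant is 1885. It is nonnegative but not a perfect square, so the roots are real and irrational: λ = (47 ± sqrt(1885))/2 ≈ 45.2083, 1.7917.
So the eigenvalues of A^T A are ≈ 1.7917, 45.2083 (all ≥ 0, as they must be for A^T A). The largest is λ_max = (47 + sqrt(1885))/2 ≈ 45.2083, hence ||A||_2 = sqrt(λ_max) = sqrt((47 + sqrt(1885))/2) ≈ 6.7237.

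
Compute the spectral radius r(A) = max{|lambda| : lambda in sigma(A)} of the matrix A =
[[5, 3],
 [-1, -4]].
r(A) = (1 + sqrt(69))/2 ≈ 4.6533

The eigenvalues of A are the roots of its characteristic polynomial. With M = A (coefficients from the trace and determinant):
  p(λ) = det(λ I - M) = λ^2 - λ - 17.
For λ^2 - λ - 17 the discriminant is 69. It is nonnegative but not a perfect square, so the roots are real and irrational: λ = (1 ± sqrt(69))/2 ≈ 4.6533, -3.6533.
Thus the eigenvalues (to 4 decimals) are 4.6533 (modulus 4.6533); -3.6533 (modulus 3.6533). The spectral radius is the largest modulus: r(A) = (1 + sqrt(69))/2 ≈ 4.6533. (Cross-check: r(A) ≤ ||A||_2 ≈ 6.6713; equality holds whenever A is normal, though it can also hold for some non-normal A.)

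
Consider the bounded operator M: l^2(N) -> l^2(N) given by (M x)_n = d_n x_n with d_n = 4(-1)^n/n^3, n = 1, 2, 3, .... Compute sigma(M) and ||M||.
sigma(M) = {4(-1)^n/n^3 : n ≥ 1} ∪ {0}; ||M|| = 4

A bounded diagonal operator on l^2 with diagonal entries d_n has spectrum equal to the closure of {d_n : n ≥ 1}: every d_n is an eigenvalue (with eigenvector e_n), so {d_n} ⊂ sigma(M); the spectrum is closed, so its closure is too; and for lambda not in the closure, (M - lambda I) has bounded inverse (the diagonal entries 1/(d_n - lambda) are bounded). For our sequence d_n = 4(-1)^n/n^3, n = 1, 2, 3, ...:
  - {d_n} = {4(-1)^n/n^3 : n ≥ 1}; the only limit point is 0
  - closure = {4(-1)^n/n^3 : n ≥ 1} ∪ {0}
For the norm: a diagonal operator has ||M|| = sup_n |d_n|. Here |d_n| = 4/n^3 is decreasing, so sup_n |d_n| = |d_1| = 4. So ||M|| = 4.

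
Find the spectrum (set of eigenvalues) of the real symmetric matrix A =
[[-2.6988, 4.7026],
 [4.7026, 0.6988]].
sigma(A) ≈ {-6, 4}

A is real symmetric, so its spectrum consists of real eigenvalues. Expanding the characteristic polynomial of the displayed matrix gives
  det(λ I - A) = p(λ) = λ^2 + (2)λ + (-24).
Solving p(λ) = 0 yields eigenvalues ≈ -6, 4. (A is shown rounded to 4 decimals, so these recover the underlying integer eigenvalues to within that precision.)
Verification: the trace of A = -2 equals the sum of eigenvalues -2, and det(A) ≈ -24.0004 matches the eigenvalue product -24.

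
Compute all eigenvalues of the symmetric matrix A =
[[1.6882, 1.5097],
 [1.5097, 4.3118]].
sigma(A) ≈ {1, 5}

A is real symmetric, so its spectrum consists of real eigenvalues. Expanding the characteristic polynomial of the displayed matrix gives
  det(λ I - A) = p(λ) = λ^2 + (-6)λ + (5).
Solving p(λ) = 0 yields eigenvalues ≈ 1, 5. (A is shown rounded to 4 decimals, so these recover the underlying integer eigenvalues to within that precision.)
Verification: the trace of A = 6 equals the sum of eigenvalues 6, and det(A) ≈ 5.0000 matches the eigenvalue product 5.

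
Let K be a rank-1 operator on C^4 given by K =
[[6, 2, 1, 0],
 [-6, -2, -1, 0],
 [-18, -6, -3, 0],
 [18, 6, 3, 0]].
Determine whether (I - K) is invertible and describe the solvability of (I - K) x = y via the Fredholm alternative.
(I - K) is singular (det(I - K) = 0, i.e. 1 ∈ sigma(K)). (I - K) x = y is solvable iff y ⊥ ker((I - K)^*) = span{(6, 2, 1, 0)}, i.e. iff 6y_1 + 2y_2 + y_3 = 0. When solvable, the solutions are x = y + c·(1, -1, -3, 3), c arbitrary (ker(I - K) = span{(1, -1, -3, 3)}, dimension 1).

K has rank 1, so it is an outer product K = u v^T: every row of K is a multiple of one row vector. Reading off the entries, u = (1, -1, -3, 3) and v = (6, 2, 1, 0) (row i of K equals u_i·v^T). A rank-one matrix u v^T satisfies K u = u (v·u) and kills the (3)-dimensional subspace v^⊥, so its characteristic polynomial is lambda^3 (lambda - v·u) with v·u = tr K = 1. Hence the eigenvalues of I - K are 1 (multiplicity 3) and 1 - (1) = 0, so det(I - K) = 0. (Direct check: I - K =
[[-5, -2, -1, 0],
 [6, 3, 1, 0],
 [18, 6, 4, 0],
 [-18, -6, -3, 1]]
has determinant 0.) So 1 is an eigenvalue of K and (I - K) is not invertible. The finite-dimensional Fredholm alternative says: either (I - K) is invertible, or ker(I - K) ≠ {0} and then range(I - K) = ker((I - K)^*)^⊥, with dim ker(I - K) = dim ker((I - K)^*). We are in the second case, so we need both kernels. Kernel of I - K: (I - K) u = u - u (v·u) = u - u = 0, so ker(I - K) = span{u} = span{(1, -1, -3, 3)} (it is exactly 1-dimensional because rank(I - K) = 3). Kernel of the adjoint: K is real, so (I - K)^* = I - K^T = I - v u^T, and (I - v u^T) v = v - v (u·v) = 0; hence ker((I - K)^*) = span{v} = span{(6, 2, 1, 0)}. Therefore (I - K) x = y is solvable iff <y, v> = 0, i.e. iff 6y_1 + 2y_2 + y_3 = 0. When this holds, K y = u (v·y) = 0, so (I - K) y = y and x = y is a particular solution; the full solution set is the line x = y + c·u = y + c·(1, -1, -3, 3), c ∈ C.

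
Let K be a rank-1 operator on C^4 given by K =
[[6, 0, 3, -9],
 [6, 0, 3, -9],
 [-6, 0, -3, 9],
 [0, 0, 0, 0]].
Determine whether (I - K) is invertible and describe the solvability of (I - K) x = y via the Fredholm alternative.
(I - K) is invertible (det(I - K) = -2 ≠ 0), so for every y in C^4 the equation (I - K) x = y has a unique solution.

K has rank 1, so it is an outer product K = u v^T: every row of K is a multiple of one row vector. Reading off the entries, u = (-3, -3, 3, 0) and v = (-2, 0, -1, 3) (row i of K equals u_i·v^T). A rank-one matrix u v^T satisfies K u = u (v·u) and kills the (3)-dimensional subspace v^⊥, so its characteristic polynomial is lambda^3 (lambda - v·u) with v·u = tr K = 3. Hence the eigenvalues of I - K are 1 (multiplicity 3) and 1 - (3) = -2, so det(I - K) = -2. (Direct check: I - K =
[[-5, 0, -3, 9],
 [-6, 1, -3, 9],
 [6, 0, 4, -9],
 [0, 0, 0, 1]]
has determinant -2.) The finite-dimensional Fredholm alternative says: either (I - K) is invertible, or ker(I - K) ≠ {0} and then range(I - K) = ker((I - K)^*)^⊥, with dim ker(I - K) = dim ker((I - K)^*). Since det(I - K) ≠ 0, 1 is not an eigenvalue of K and ker(I - K) = {0}, so we are in the first case: for every y there is a unique x = (I - K)^(-1) y. Explicitly, by the Sherman–Morrison formula, (I - u v^T)^(-1) = I + u v^T/(1 - v·u), i.e. (I - K)^(-1) = I + K/(-2).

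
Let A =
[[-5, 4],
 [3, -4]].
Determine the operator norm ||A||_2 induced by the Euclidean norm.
||A||_2 = sqrt((66 + sqrt(4100))/2) ≈ 8.0632 (= sqrt(largest eigenvalue of A^T A))

||A||_2 = sigma_max(A) = sqrt(lambda_max(A^T A)). Form the symmetric matrix M = A^T A =
[[34, -32],
 [-32, 32]].
Its characteristic polynomial (trace, determinant of M give the coefficients) is
  p(λ) = det(λ I - M) = λ^2 - 66λ + 64.
For λ^2 - 66λ + 64 the discriminant is 4100. It is nonnegative but not a perfect square, so the roots are real and irrational: λ = (66 ± sqrt(4100))/2 ≈ 65.0156, 0.9844.
So the eigenvalues of A^T A are ≈ 0.9844, 65.0156 (all ≥ 0, as they must be for A^T A). The largest is λ_max = (66 + sqrt(4100))/2 ≈ 65.0156, hence ||A||_2 = sqrt(λ_max) = sqrt((66 + sqrt(4100))/2) ≈ 8.0632.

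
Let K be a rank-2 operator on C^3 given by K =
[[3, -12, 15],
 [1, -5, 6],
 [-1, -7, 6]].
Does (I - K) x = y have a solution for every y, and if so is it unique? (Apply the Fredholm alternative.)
(I - K) is invertible (det(I - K) = 39 ≠ 0), so for every y in C^3 the equation (I - K) x = y has a unique solution.

K has rank 2 and factors as K = U V^T = u1 v1^T + u2 v2^T with u1 = (3, 1, -1), v1 = (1, -2, 3), u2 = (-2, -1, -3), v2 = (0, 3, -3) (multiplying out reproduces the displayed K). The nonzero eigenvalues of U V^T coincide with those of the 2 x 2 matrix G = V^T U = [[v1·u1, v1·u2], [v2·u1, v2·u2]] = [[-2, -9], [6, 6]], and by the Sylvester determinant identity det(I_3 - U V^T) = det(I_2 - V^T U) = det([[3, 9], [-6, -5]]) = (3)(-5) - (9)(-6) = 39. (Direct check: I - K =
[[-2, 12, -15],
 [-1, 6, -6],
 [1, 7, -5]]
has determinant 39.) The finite-dimensional Fredholm alternative says: either (I - K) is invertible, or ker(I - K) ≠ {0} and then range(I - K) = ker((I - K)^*)^⊥, with dim ker(I - K) = dim ker((I - K)^*). Since det(I - K) ≠ 0, 1 is not an eigenvalue of K and ker(I - K) = {0}, so we are in the first case: for every y there is a unique x = (I - K)^(-1) y. (Explicitly, by the Woodbury identity, (I - U V^T)^(-1) = I + U (I_2 - G)^(-1) V^T.)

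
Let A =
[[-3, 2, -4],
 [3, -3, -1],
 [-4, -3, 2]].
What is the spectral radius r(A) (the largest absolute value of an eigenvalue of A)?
r(A) ≈ 5.5821

The eigenvalues of A are the roots of its characteristic polynomial. With M = A (coefficients from the trace, the sum of principal 2x2 minors, and det A):
  p(λ) = det(λ I - M) = λ^3 + 4λ^2 - 28λ - 107.
No integer candidate from the rational root theorem (±divisors of 107) is a root, so the roots are irrational. The cubic discriminant is Δ = 34333 > 0, so there are three distinct real roots. p(-6) = -11 and p(-5) = 8 have opposite signs, so a root lies in (-6, -5); Newton's method refines it to λ ≈ -5.5821. p(-4) = 5 and p(-3) = -14 have opposite signs, so a root lies in (-4, -3); Newton's method refines it to λ ≈ -3.658. p(5) = -22 and p(6) = 85 have opposite signs, so a root lies in (5, 6); Newton's method refines it to λ ≈ 5.2401. Check (Vieta): the three roots sum to -4, matching tr M = -4.
Thus the eigenvalues (to 4 decimals) are -5.5821 (modulus 5.5821); -3.658 (modulus 3.658); 5.2401 (modulus 5.2401). The spectral radius is the largest modulus: r(A) ≈ 5.5821. (Cross-check: r(A) ≤ ||A||_2 ≈ 6.0212; equality holds whenever A is normal, though it can also hold for some non-normal A.)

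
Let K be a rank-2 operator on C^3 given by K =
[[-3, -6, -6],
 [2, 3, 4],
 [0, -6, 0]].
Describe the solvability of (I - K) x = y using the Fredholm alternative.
(I - K) is invertible (det(I - K) = 28 ≠ 0), so for every y in C^3 the equation (I - K) x = y has a unique solution.

K has rank 2 and factors as K = U V^T = u1 v1^T + u2 v2^T with u1 = (-3, 2, 0), v1 = (1, 3, 2), u2 = (-1, 1, 2), v2 = (0, -3, 0) (multiplying out reproduces the displayed K). The nonzero eigenvalues of U V^T coincide with those of the 2 x 2 matrix G = V^T U = [[v1·u1, v1·u2], [v2·u1, v2·u2]] = [[3, 6], [-6, -3]], and by the Sylvester determinant identity det(I_3 - U V^T) = det(I_2 - V^T U) = det([[-2, -6], [6, 4]]) = (-2)(4) - (-6)(6) = 28. (Direct check: I - K =
[[4, 6, 6],
 [-2, -2, -4],
 [0, 6, 1]]
has determinant 28.) The finite-dimensional Fredholm alternative says: either (I - K) is invertible, or ker(I - K) ≠ {0} and then range(I - K) = ker((I - K)^*)^⊥, with dim ker(I - K) = dim ker((I - K)^*). Since det(I - K) ≠ 0, 1 is not an eigenvalue of K and ker(I - K) = {0}, so we are in the first case: for every y there is a unique x = (I - K)^(-1) y. (Explicitly, by the Woodbury identity, (I - U V^T)^(-1) = I + U (I_2 - G)^(-1) V^T.)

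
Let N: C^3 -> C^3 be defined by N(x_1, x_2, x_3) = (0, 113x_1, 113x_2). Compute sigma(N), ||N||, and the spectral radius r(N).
sigma(N) = {0}; ||N|| = 113; r(N) = 0. (N is nilpotent with N^3 = 0.)

On C^3, N is a strictly lower-triangular matrix with 113 on the subdiagonal and zeros elsewhere, so its characteristic polynomial is lambda^3 and every eigenvalue is 0: sigma(N) = {0}. For the operator norm, N e_i = 113e_{i+1} for i = 1, ..., 2 and N e_3 = 0, so the singular values of N are 113 (with multiplicity 2) and 0; hence ||N|| = 113. The spectral radius r(N) = max|lambda| = 0. Note ||N|| > r(N) — characteristic of non-normal nilpotent operators. Indeed N^3 = 0.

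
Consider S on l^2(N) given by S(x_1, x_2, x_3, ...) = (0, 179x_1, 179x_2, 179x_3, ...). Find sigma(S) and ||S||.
sigma(S) = closed disk {z in C : |z| ≤ 179}; ||S|| = 179

Note S = 179·U where U is the unit right shift (U x)_k = x_{k-1} (with x_0 := 0); so ||S|| = 179||U|| and sigma(S) = 179·sigma(U). ||S x||^2 = sum_{k≥1} |179x_k|^2 = 32041||x||^2, so ||S|| = 179 and sigma(S) ⊂ {|z| ≤ 179}. For any |lambda| < 179, the equation (S - lambda I) x = 0 forces x_1 = 0, then 179x_k = lambda x_{k+1} ⇒ x = 0, so S has no eigenvalues. But (S - lambda I) is not surjective for |lambda| < 179: solving (S - lambda I) x = e_1 would require x_n proportional to (lambda/179)^(-n), which is not in l^2. So every |lambda| < 179 lies in the residual spectrum. The boundary |lambda| = 179 is in the approximate point spectrum (the spectrum is closed). Hence sigma(S) is the closed disk of radius 179.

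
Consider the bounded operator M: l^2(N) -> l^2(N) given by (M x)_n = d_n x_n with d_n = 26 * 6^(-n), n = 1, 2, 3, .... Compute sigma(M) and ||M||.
sigma(M) = {26 * 6^(-n) : n ≥ 1} ∪ {0}; ||M|| = 13/3

A bounded diagonal operator on l^2 with diagonal entries d_n has spectrum equal to the closure of {d_n : n ≥ 1}: every d_n is an eigenvalue (with eigenvector e_n), so {d_n} ⊂ sigma(M); the spectrum is closed, so its closure is too; and for lambda not in the closure, (M - lambda I) has bounded inverse (the diagonal entries 1/(d_n - lambda) are bounded). For our sequence d_n = 26 * 6^(-n), n = 1, 2, 3, ...:
  - {d_n} = {26 * 6^(-n) : n ≥ 1}; the only limit point is 0
  - closure = {26 * 6^(-n) : n ≥ 1} ∪ {0}
For the norm: a diagonal operator has ||M|| = sup_n |d_n|. Here d_n = 26 * 6^(-n) is positive and decreasing, so sup_n |d_n| = d_1 = 26/6 = 13/3. So ||M|| = 13/3.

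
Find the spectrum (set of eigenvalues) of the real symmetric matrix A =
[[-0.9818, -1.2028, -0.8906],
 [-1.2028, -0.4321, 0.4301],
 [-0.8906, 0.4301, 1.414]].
sigma(A) ≈ {-2, 0, 2}

A is real symmetric, so its spectrum consists of real eigenvalues. Expanding the characteristic polynomial of the displayed matrix gives
  det(λ I - A) = p(λ) = λ^3 + (0)λ^2 + (-4)λ + (0).
Solving p(λ) = 0 yields eigenvalues ≈ -2, 0, 2. (A is shown rounded to 4 decimals, so these recover the underlying integer eigenvalues to within that precision.)
Verification: the trace of A = 0 equals the sum of eigenvalues 0, and det(A) ≈ 0.0000 matches the eigenvalue product 0.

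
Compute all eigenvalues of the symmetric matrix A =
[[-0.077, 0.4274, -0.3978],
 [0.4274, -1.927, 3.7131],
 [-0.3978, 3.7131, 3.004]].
sigma(A) ≈ {-4, 0, 5}

A is real symmetric, so its spectrum consists of real eigenvalues. Expanding the characteristic polynomial of the displayed matrix gives
  det(λ I - A) = p(λ) = λ^3 + (-1)λ^2 + (-20)λ + (0).
Solving p(λ) = 0 yields eigenvalues ≈ -4, 0, 5. (A is shown rounded to 4 decimals, so these recover the underlying integer eigenvalues to within that precision.)
Verification: the trace of A = 1 equals the sum of eigenvalues 1, and det(A) ≈ 0.0009 matches the eigenvalue product 0.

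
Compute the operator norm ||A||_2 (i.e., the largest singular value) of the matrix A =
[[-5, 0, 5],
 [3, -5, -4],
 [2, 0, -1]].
||A||_2 ≈ 9.4202 (= sqrt(largest eigenvalue of A^T A))

||A||_2 = sigma_max(A) = sqrt(lambda_max(A^T A)). Form the symmetric matrix M = A^T A =
[[38, -15, -39],
 [-15, 25, 20],
 [-39, 20, 42]].
Its characteristic polynomial (trace, sum of principal 2x2 minors, determinant of M give the coefficients) is
  p(λ) = det(λ I - M) = λ^3 - 105λ^2 + 1450λ - 625.
No integer candidate from the rational root theorem (±divisors of 625) is a root, so the roots are irrational. The cubic discriminant is Δ = 9793765625 > 0, so there are three distinct real roots. p(0) = -625 and p(1) = 721 have opposite signs, so a root lies in (0, 1); Newton's method refines it to λ ≈ 0.4453. p(15) = 875 and p(16) = -209 have opposite signs, so a root lies in (15, 16); Newton's method refines it to λ ≈ 15.8153. p(88) = -4673 and p(89) = 1689 have opposite signs, so a root lies in (88, 89); Newton's method refines it to λ ≈ 88.7394. Check (Vieta): the three roots sum to 105, matching tr M = 105.
So the eigenvalues of A^T A are ≈ 0.4453, 15.8153, 88.7394 (all ≥ 0, as they must be for A^T A). The largest is λ_max ≈ 88.7394, hence ||A||_2 = sqrt(λ_max) ≈ 9.4202.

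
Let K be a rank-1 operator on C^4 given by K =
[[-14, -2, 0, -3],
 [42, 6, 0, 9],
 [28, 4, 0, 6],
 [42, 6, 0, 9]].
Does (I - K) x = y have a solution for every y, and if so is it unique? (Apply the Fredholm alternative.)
(I - K) is singular (det(I - K) = 0, i.e. 1 ∈ sigma(K)). (I - K) x = y is solvable iff y ⊥ ker((I - K)^*) = span{(-14, -2, 0, -3)}, i.e. iff -14y_1 - 2y_2 - 3y_4 = 0. When solvable, the solutions are x = y + c·(1, -3, -2, -3), c arbitrary (ker(I - K) = span{(1, -3, -2, -3)}, dimension 1).

K has rank 1, so it is an outer product K = u v^T: every row of K is a multiple of one row vector. Reading off the entries, u = (1, -3, -2, -3) and v = (-14, -2, 0, -3) (row i of K equals u_i·v^T). A rank-one matrix u v^T satisfies K u = u (v·u) and kills the (3)-dimensional subspace v^⊥, so its characteristic polynomial is lambda^3 (lambda - v·u) with v·u = tr K = 1. Hence the eigenvalues of I - K are 1 (multiplicity 3) and 1 - (1) = 0, so det(I - K) = 0. (Direct check: I - K =
[[15, 2, 0, 3],
 [-42, -5, 0, -9],
 [-28, -4, 1, -6],
 [-42, -6, 0, -8]]
has determinant 0.) So 1 is an eigenvalue of K and (I - K) is not invertible. The finite-dimensional Fredholm alternative says: either (I - K) is invertible, or ker(I - K) ≠ {0} and then range(I - K) = ker((I - K)^*)^⊥, with dim ker(I - K) = dim ker((I - K)^*). We are in the second case, so we need both kernels. Kernel of I - K: (I - K) u = u - u (v·u) = u - u = 0, so ker(I - K) = span{u} = span{(1, -3, -2, -3)} (it is exactly 1-dimensional because rank(I - K) = 3). Kernel of the adjoint: K is real, so (I - K)^* = I - K^T = I - v u^T, and (I - v u^T) v = v - v (u·v) = 0; hence ker((I - K)^*) = span{v} = span{(-14, -2, 0, -3)}. Therefore (I - K) x = y is solvable iff <y, v> = 0, i.e. iff -14y_1 - 2y_2 - 3y_4 = 0. When this holds, K y = u (v·y) = 0, so (I - K) y = y and x = y is a particular solution; the full solution set is the line x = y + c·u = y + c·(1, -3, -2, -3), c ∈ C.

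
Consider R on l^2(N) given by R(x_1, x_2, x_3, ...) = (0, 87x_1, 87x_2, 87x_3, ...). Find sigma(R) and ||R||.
sigma(R) = closed disk {z in C : |z| ≤ 87}; ||R|| = 87

Note R = 87·U where U is the unit right shift (U x)_k = x_{k-1} (with x_0 := 0); so ||R|| = 87||U|| and sigma(R) = 87·sigma(U). ||R x||^2 = sum_{k≥1} |87x_k|^2 = 7569||x||^2, so ||R|| = 87 and sigma(R) ⊂ {|z| ≤ 87}. For any |lambda| < 87, the equation (R - lambda I) x = 0 forces x_1 = 0, then 87x_k = lambda x_{k+1} ⇒ x = 0, so R has no eigenvalues. But (R - lambda I) is not surjective for |lambda| < 87: solving (R - lambda I) x = e_1 would require x_n proportional to (lambda/87)^(-n), which is not in l^2. So every |lambda| < 87 lies in the residual spectrum. The boundary |lambda| = 87 is in the approximate point spectrum (the spectrum is closed). Hence sigma(R) is the closed disk of radius 87.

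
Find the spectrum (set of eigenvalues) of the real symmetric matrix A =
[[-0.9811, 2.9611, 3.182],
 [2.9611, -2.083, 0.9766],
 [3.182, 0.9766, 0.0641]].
sigma(A) ≈ {-5, -2, 4}

A is real symmetric, so its spectrum consists of real eigenvalues. Expanding the characteristic polynomial of the displayed matrix gives
  det(λ I - A) = p(λ) = λ^3 + (3)λ^2 + (-18)λ + (-39.9988).
Solving p(λ) = 0 yields eigenvalues ≈ -5, -2, 4. (A is shown rounded to 4 decimals, so these recover the underlying integer eigenvalues to within that precision.)
Verification: the trace of A = -3 equals the sum of eigenvalues -3, and det(A) ≈ 39.9988 matches the eigenvalue product 40.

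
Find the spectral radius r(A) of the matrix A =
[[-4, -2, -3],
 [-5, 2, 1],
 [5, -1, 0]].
r(A) = (3 + sqrt(5))/2 ≈ 2.618

The eigenvalues of A are the roots of its characteristic polynomial. With M = A (coefficients from the trace, the sum of principal 2x2 minors, and det A):
  p(λ) = det(λ I - M) = λ^3 + 2λ^2 - 2λ - 1.
By the rational root theorem any rational root is an integer divisor of 1. Testing λ = 1: p(1) = 1 + 2 - 2 - 1 = 0, so λ = 1 is a root. Dividing out (λ - 1) leaves p(λ) = (λ - 1)(λ^2 + 3λ + 1). For λ^2 + 3λ + 1 the discriminant is 5. It is nonnegative but not a perfect square, so the roots are real and irrational: λ = (-3 ± sqrt(5))/2 ≈ -0.382, -2.618.
Thus the eigenvalues (to 4 decimals) are -0.382 (modulus 0.382); -2.618 (modulus 2.618); 1 (modulus 1). The spectral radius is the largest modulus: r(A) = (3 + sqrt(5))/2 ≈ 2.618. (Cross-check: r(A) ≤ ||A||_2 ≈ 8.2149; equality holds whenever A is normal, though it can also hold for some non-normal A.)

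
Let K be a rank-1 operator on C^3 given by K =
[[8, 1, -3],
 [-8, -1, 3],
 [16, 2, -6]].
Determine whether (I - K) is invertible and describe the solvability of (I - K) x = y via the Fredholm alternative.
(I - K) is singular (det(I - K) = 0, i.e. 1 ∈ sigma(K)). (I - K) x = y is solvable iff y ⊥ ker((I - K)^*) = span{(8, 1, -3)}, i.e. iff 8y_1 + y_2 - 3y_3 = 0. When solvable, the solutions are x = y + c·(1, -1, 2), c arbitrary (ker(I - K) = span{(1, -1, 2)}, dimension 1).

K has rank 1, so it is an outer product K = u v^T: every row of K is a multiple of one row vector. Reading off the entries, u = (1, -1, 2) and v = (8, 1, -3) (row i of K equals u_i·v^T). A rank-one matrix u v^T satisfies K u = u (v·u) and kills the (2)-dimensional subspace v^⊥, so its characteristic polynomial is lambda^2 (lambda - v·u) with v·u = tr K = 1. Hence the eigenvalues of I - K are 1 (multiplicity 2) and 1 - (1) = 0, so det(I - K) = 0. (Direct check: I - K =
[[-7, -1, 3],
 [8, 2, -3],
 [-16, -2, 7]]
has determinant 0.) So 1 is an eigenvalue of K and (I - K) is not invertible. The finite-dimensional Fredholm alternative says: either (I - K) is invertible, or ker(I - K) ≠ {0} and then range(I - K) = ker((I - K)^*)^⊥, with dim ker(I - K) = dim ker((I - K)^*). We are in the second case, so we need both kernels. Kernel of I - K: (I - K) u = u - u (v·u) = u - u = 0, so ker(I - K) = span{u} = span{(1, -1, 2)} (it is exactly 1-dimensional because rank(I - K) = 2). Kernel of the adjoint: K is real, so (I - K)^* = I - K^T = I - v u^T, and (I - v u^T) v = v - v (u·v) = 0; hence ker((I - K)^*) = span{v} = span{(8, 1, -3)}. Therefore (I - K) x = y is solvable iff <y, v> = 0, i.e. iff 8y_1 + y_2 - 3y_3 = 0. When this holds, K y = u (v·y) = 0, so (I - K) y = y and x = y is a particular solution; the full solution set is the line x = y + c·u = y + c·(1, -1, 2), c ∈ C.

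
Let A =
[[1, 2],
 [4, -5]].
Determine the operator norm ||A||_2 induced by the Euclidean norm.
||A||_2 = sqrt((46 + sqrt(1440))/2) ≈ 6.4787 (= sqrt(largest eigenvalue of A^T A))

||A||_2 = sigma_max(A) = sqrt(lambda_max(A^T A)). Form the symmetric matrix M = A^T A =
[[17, -18],
 [-18, 29]].
Its characteristic polynomial (trace, determinant of M give the coefficients) is
  p(λ) = det(λ I - M) = λ^2 - 46λ + 169.
For λ^2 - 46λ + 169 the discriminant is 1440. It is nonnegative but not a perfect square, so the roots are real and irrational: λ = (46 ± sqrt(1440))/2 ≈ 41.9737, 4.0263.
So the eigenvalues of A^T A are ≈ 4.0263, 41.9737 (all ≥ 0, as they must be for A^T A). The largest is λ_max = (46 + sqrt(1440))/2 ≈ 41.9737, hence ||A||_2 = sqrt(λ_max) = sqrt((46 + sqrt(1440))/2) ≈ 6.4787.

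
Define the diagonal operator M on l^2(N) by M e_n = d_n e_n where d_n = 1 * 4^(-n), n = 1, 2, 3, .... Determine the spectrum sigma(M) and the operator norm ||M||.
sigma(M) = {1 * 4^(-n) : n ≥ 1} ∪ {0}; ||M|| = 1/4

A bounded diagonal operator on l^2 with diagonal entries d_n has spectrum equal to the closure of {d_n : n ≥ 1}: every d_n is an eigenvalue (with eigenvector e_n), so {d_n} ⊂ sigma(M); the spectrum is closed, so its closure is too; and for lambda not in the closure, (M - lambda I) has bounded inverse (the diagonal entries 1/(d_n - lambda) are bounded). For our sequence d_n = 1 * 4^(-n), n = 1, 2, 3, ...:
  - {d_n} = {1 * 4^(-n) : n ≥ 1}; the only limit point is 0
  - closure = {1 * 4^(-n) : n ≥ 1} ∪ {0}
For the norm: a diagonal operator has ||M|| = sup_n |d_n|. Here d_n = 1 * 4^(-n) is positive and decreasing, so sup_n |d_n| = d_1 = 1/4. So ||M|| = 1/4.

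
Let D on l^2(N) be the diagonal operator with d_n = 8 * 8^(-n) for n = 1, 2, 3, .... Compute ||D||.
||D|| = 1 (attained at n = 1)

For D diagonal, ||D|| = sup_n |d_n|. The sequence d_n = 8 * 8^(-n) is positive and strictly decreasing (ratio 8^(-1) < 1), so the supremum is d_1 = 8/8 = 1. Hence ||D|| = 1.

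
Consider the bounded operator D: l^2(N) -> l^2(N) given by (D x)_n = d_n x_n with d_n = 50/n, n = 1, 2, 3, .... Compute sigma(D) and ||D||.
sigma(D) = {50/n : n ≥ 1} ∪ {0}; ||D|| = 50

A bounded diagonal operator on l^2 with diagonal entries d_n has spectrum equal to the closure of {d_n : n ≥ 1}: every d_n is an eigenvalue (with eigenvector e_n), so {d_n} ⊂ sigma(D); the spectrum is closed, so its closure is too; and for lambda not in the closure, (D - lambda I) has bounded inverse (the diagonal entries 1/(d_n - lambda) are bounded). For our sequence d_n = 50/n, n = 1, 2, 3, ...:
  - {d_n} = {50/n : n ≥ 1}; the only limit point is 0
  - closure = {50/n : n ≥ 1} ∪ {0}
For the norm: a diagonal operator has ||D|| = sup_n |d_n|. Here d_n = 50/n is positive and decreasing, so sup_n |d_n| = d_1 = 50. So ||D|| = 50.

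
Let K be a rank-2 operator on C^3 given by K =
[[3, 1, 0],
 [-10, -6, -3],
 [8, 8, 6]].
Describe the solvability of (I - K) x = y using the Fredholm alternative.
(I - K) is invertible (det(I - K) = -4 ≠ 0), so for every y in C^3 the equation (I - K) x = y has a unique solution.

K has rank 2 and factors as K = U V^T = u1 v1^T + u2 v2^T with u1 = (-1, 3, -2), v1 = (-3, -1, 0), u2 = (0, 1, -2), v2 = (-1, -3, -3) (multiplying out reproduces the displayed K). The nonzero eigenvalues of U V^T coincide with those of the 2 x 2 matrix G = V^T U = [[v1·u1, v1·u2], [v2·u1, v2·u2]] = [[0, -1], [-2, 3]], and by the Sylvester determinant identity det(I_3 - U V^T) = det(I_2 - V^T U) = det([[1, 1], [2, -2]]) = (1)(-2) - (1)(2) = -4. (Direct check: I - K =
[[-2, -1, 0],
 [10, 7, 3],
 [-8, -8, -5]]
has determinant -4.) The finite-dimensional Fredholm alternative says: either (I - K) is invertible, or ker(I - K) ≠ {0} and then range(I - K) = ker((I - K)^*)^⊥, with dim ker(I - K) = dim ker((I - K)^*). Since det(I - K) ≠ 0, 1 is not an eigenvalue of K and ker(I - K) = {0}, so we are in the first case: for every y there is a unique x = (I - K)^(-1) y. (Explicitly, by the Woodbury identity, (I - U V^T)^(-1) = I + U (I_2 - G)^(-1) V^T.)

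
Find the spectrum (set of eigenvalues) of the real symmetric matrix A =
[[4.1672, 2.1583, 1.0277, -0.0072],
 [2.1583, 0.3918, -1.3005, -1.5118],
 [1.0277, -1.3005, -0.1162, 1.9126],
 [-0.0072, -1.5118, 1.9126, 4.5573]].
sigma(A) ≈ {-2, 0, 5, 6}

A is real symmetric, so its spectrum consists of real eigenvalues. Expanding the characteristic polynomial of the displayed matrix gives
  det(λ I - A) = p(λ) = λ^4 + (-9)λ^3 + (8)λ^2 + (60)λ + (-0.0047).
Solving p(λ) = 0 yields eigenvalues ≈ -2, 0, 5, 6. (A is shown rounded to 4 decimals, so these recover the underlying integer eigenvalues to within that precision.)
Verification: the trace of A = 9 equals the sum of eigenvalues 9, and det(A) ≈ -0.0047 matches the eigenvalue product 0.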